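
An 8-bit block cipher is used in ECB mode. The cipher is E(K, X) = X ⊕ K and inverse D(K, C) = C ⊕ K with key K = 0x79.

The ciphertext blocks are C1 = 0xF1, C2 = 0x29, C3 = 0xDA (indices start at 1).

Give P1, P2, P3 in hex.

P1 = 0x88, P2 = 0x50, P3 = 0xA3

ECB decryption: P_i = D(K, C_i).
P1: D(K, 0xF1) = 0x88.
P2: D(K, 0x29) = 0x50.
P3: D(K, 0xDA) = 0xA3.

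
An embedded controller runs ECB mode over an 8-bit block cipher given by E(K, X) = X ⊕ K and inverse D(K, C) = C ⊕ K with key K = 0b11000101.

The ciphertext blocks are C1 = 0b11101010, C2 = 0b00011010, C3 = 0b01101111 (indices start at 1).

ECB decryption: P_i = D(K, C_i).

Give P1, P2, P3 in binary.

P1 = 0b00101111, P2 = 0b11011111, P3 = 0b10101010

P1: D(K, 0b11101010) = 0b00101111.
P2: D(K, 0b00011010) = 0b11011111.
P3: D(K, 0b01101111) = 0b10101010.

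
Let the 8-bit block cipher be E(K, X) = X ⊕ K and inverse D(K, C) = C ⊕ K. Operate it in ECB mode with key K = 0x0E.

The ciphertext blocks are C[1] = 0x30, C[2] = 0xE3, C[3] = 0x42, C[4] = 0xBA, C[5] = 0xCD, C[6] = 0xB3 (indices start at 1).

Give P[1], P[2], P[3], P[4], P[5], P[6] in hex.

ECB decryption: P_i = D(K, C_i).
P[1]: D(K, 0x30) = 0x3E.
P[2]: D(K, 0xE3) = 0xED.
P[3]: D(K, 0x42) = 0x4C.
P[4]: D(K, 0xBA) = 0xB4.
P[5]: D(K, 0xCD) = 0xC3.
P[6]: D(K, 0xB3) = 0xBD.

P[1] = 0x3E, P[2] = 0xED, P[3] = 0x4C, P[4] = 0xB4, P[5] = 0xC3, P[6] = 0xBD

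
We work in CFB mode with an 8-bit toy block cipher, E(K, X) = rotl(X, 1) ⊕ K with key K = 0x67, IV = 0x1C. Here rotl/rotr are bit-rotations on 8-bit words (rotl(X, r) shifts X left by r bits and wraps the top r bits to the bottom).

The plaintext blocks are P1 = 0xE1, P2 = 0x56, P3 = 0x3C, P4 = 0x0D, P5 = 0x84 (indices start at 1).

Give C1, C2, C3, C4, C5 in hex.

CFB encryption: C_i = P_i ⊕ E(K, C_{i−1}), with C_{0} = IV.
C1: E(K, 0x1C) = 0x5F; 0xE1 ⊕ 0x5F = 0xBE.
C2: E(K, 0xBE) = 0x1A; 0x56 ⊕ 0x1A = 0x4C.
C3: E(K, 0x4C) = 0xFF; 0x3C ⊕ 0xFF = 0xC3.
C4: E(K, 0xC3) = 0xE0; 0x0D ⊕ 0xE0 = 0xED.
C5: E(K, 0xED) = 0xBC; 0x84 ⊕ 0xBC = 0x38.

C1 = 0xBE, C2 = 0x4C, C3 = 0xC3, C4 = 0xED, C5 = 0x38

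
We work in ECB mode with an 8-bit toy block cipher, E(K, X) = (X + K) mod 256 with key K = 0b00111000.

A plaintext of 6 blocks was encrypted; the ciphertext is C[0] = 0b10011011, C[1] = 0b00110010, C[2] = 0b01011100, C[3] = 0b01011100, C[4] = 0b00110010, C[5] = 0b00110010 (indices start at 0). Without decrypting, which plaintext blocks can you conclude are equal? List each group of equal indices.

ECB encrypts each block independently with the same key, so equal ciphertext blocks imply equal plaintext blocks.
C[1] = C[4] = C[5] = 0b00110010, so P[1] = P[4] = P[5].
C[2] = C[3] = 0b01011100, so P[2] = P[3].

P[1] = P[4] = P[5]; P[2] = P[3]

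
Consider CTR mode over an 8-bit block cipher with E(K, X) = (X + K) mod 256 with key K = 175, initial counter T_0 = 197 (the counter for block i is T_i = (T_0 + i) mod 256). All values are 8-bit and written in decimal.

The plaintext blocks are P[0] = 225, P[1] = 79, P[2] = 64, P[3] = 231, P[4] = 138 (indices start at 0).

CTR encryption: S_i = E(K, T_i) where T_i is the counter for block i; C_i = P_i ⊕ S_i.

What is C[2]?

C[2] = 54

C[0]: T = 197, S = E(K, T) = 116; 225 ⊕ 116 = 149.
C[1]: T = 198, S = E(K, T) = 117; 79 ⊕ 117 = 58.
C[2]: T = 199, S = E(K, T) = 118; 64 ⊕ 118 = 54.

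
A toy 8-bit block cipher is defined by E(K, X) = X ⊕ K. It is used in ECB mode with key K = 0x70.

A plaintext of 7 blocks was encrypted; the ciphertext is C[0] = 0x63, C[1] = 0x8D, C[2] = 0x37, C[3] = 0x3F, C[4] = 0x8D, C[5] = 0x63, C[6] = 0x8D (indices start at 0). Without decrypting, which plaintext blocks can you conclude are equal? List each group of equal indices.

ECB encrypts each block independently with the same key, so equal ciphertext blocks imply equal plaintext blocks.
C[0] = C[5] = 0x63, so P[0] = P[5].
C[1] = C[4] = C[6] = 0x8D, so P[1] = P[4] = P[6].

P[0] = P[5]; P[1] = P[4] = P[6]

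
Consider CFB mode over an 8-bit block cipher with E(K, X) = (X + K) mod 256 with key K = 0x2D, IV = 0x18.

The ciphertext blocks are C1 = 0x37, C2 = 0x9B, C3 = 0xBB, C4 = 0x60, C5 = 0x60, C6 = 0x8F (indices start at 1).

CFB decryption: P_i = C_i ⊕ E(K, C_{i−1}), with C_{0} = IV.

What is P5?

P5: E(K, 0x60) = 0x8D; 0x60 ⊕ 0x8D = 0xED.

P5 = 0xED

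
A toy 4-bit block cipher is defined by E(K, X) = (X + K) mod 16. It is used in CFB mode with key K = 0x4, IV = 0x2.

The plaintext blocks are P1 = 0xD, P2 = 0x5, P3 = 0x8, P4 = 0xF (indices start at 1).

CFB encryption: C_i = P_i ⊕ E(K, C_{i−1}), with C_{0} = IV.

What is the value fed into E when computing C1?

0x2

C1: E(K, 0x2) = 0x6; 0xD ⊕ 0x6 = 0xB.
So the input to E for block 1 is 0x2.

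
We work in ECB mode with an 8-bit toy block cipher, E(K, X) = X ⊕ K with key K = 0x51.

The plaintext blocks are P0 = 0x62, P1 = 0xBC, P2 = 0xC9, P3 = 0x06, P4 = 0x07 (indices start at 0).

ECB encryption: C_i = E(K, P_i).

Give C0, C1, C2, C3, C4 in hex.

C0: E(K, 0x62) = 0x33.
C1: E(K, 0xBC) = 0xED.
C2: E(K, 0xC9) = 0x98.
C3: E(K, 0x06) = 0x57.
C4: E(K, 0x07) = 0x56.

C0 = 0x33, C1 = 0xED, C2 = 0x98, C3 = 0x57, C4 = 0x56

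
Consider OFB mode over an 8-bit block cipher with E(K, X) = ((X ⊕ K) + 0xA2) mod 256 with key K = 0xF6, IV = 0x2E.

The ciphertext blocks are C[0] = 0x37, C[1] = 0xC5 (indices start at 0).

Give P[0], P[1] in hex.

OFB decryption: S_i = E(K, S_{i−1}) with S_{−1} = IV; P_i = C_i ⊕ S_i.
P[0]: S = E(K, 0x2E) = 0x7A; 0x37 ⊕ 0x7A = 0x4D.
P[1]: S = E(K, 0x7A) = 0x2E; 0xC5 ⊕ 0x2E = 0xEB.

P[0] = 0x4D, P[1] = 0xEB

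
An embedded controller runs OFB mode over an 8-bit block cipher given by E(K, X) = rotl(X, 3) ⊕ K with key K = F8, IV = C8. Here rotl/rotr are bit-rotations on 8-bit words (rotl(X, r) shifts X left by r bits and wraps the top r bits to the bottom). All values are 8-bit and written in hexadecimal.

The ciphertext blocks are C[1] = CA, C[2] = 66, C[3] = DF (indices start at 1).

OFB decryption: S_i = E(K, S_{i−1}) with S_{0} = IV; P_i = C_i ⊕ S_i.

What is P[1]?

P[1]: S = E(K, C8) = BE; CA ⊕ BE = 74.

P[1] = 74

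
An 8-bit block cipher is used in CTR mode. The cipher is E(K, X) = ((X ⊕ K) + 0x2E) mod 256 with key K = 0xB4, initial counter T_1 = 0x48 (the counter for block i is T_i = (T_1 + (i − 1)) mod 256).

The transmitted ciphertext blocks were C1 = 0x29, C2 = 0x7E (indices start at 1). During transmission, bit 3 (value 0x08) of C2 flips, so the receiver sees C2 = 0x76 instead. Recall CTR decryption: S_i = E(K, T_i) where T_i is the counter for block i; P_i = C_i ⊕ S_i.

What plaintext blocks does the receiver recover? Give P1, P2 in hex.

Only C2 changed, to 0x76. In CTR, a change in C_i flips the same bit in P_i only; the keystream is unaffected. Decrypting the received ciphertext:
P1: T = 0x48, S = E(K, T) = 0x2A; 0x29 ⊕ 0x2A = 0x03.
P2: T = 0x49, S = E(K, T) = 0x2B; 0x76 ⊕ 0x2B = 0x5D.
Blocks that differ from the original plaintext: P2.

P1 = 0x03, P2 = 0x5D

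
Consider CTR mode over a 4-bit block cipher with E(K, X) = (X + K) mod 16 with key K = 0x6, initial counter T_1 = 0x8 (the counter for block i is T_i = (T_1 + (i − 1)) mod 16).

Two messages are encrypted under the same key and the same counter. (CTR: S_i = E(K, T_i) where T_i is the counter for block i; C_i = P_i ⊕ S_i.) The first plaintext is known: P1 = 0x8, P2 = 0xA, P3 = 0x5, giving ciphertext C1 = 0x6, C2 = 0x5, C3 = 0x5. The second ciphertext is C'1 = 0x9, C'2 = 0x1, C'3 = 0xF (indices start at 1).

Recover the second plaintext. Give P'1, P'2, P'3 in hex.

In CTR with a reused counter, both messages share the same keystream S_i, so C_i ⊕ C'_i = P_i ⊕ P'_i and thus P'_i = P_i ⊕ C_i ⊕ C'_i.
P'1: 0x8 ⊕ 0x6 ⊕ 0x9 = 0x7.
P'2: 0xA ⊕ 0x5 ⊕ 0x1 = 0xE.
P'3: 0x5 ⊕ 0x5 ⊕ 0xF = 0xF.

P'1 = 0x7, P'2 = 0xE, P'3 = 0xF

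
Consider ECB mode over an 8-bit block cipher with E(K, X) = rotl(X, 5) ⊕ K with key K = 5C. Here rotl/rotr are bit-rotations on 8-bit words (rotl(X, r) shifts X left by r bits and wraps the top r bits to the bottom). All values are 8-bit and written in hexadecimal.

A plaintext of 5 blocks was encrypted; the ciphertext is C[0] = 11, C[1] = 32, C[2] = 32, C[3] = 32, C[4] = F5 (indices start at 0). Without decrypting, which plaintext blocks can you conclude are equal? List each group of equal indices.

ECB encrypts each block independently with the same key, so equal ciphertext blocks imply equal plaintext blocks.
C[1] = C[2] = C[3] = 32, so P[1] = P[2] = P[3].

P[1] = P[2] = P[3]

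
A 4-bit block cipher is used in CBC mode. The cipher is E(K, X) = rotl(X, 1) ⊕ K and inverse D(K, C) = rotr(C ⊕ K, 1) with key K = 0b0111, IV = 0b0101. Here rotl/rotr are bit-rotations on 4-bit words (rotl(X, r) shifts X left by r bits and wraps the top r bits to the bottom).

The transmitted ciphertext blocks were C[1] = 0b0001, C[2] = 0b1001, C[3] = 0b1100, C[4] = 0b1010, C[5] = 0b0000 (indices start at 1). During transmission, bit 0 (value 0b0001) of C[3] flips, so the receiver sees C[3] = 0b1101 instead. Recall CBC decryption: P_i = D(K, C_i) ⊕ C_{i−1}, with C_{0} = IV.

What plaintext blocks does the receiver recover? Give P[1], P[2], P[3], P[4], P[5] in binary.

P[1] = 0b0110, P[2] = 0b0110, P[3] = 0b1100, P[4] = 0b0011, P[5] = 0b0001

Only C[3] changed, to 0b1101. In CBC, a change in C_i garbles P_i and flips the same bit in P_{i+1}. Decrypting the received ciphertext:
P[1]: D(K, 0b0001) = 0b0011; 0b0011 ⊕ 0b0101 = 0b0110.
P[2]: D(K, 0b1001) = 0b0111; 0b0111 ⊕ 0b0001 = 0b0110.
P[3]: D(K, 0b1101) = 0b0101; 0b0101 ⊕ 0b1001 = 0b1100.
P[4]: D(K, 0b1010) = 0b1110; 0b1110 ⊕ 0b1101 = 0b0011.
P[5]: D(K, 0b0000) = 0b1011; 0b1011 ⊕ 0b1010 = 0b0001.
Blocks that differ from the original plaintext: P[3], P[4].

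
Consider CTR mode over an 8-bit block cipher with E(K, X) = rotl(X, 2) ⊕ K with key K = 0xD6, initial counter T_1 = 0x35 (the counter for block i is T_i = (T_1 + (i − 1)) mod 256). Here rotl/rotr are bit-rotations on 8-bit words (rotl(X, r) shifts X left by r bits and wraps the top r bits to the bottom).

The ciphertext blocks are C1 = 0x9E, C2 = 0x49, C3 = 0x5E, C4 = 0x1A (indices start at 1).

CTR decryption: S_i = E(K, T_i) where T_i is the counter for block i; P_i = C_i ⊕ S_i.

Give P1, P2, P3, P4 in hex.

P1: T = 0x35, S = E(K, T) = 0x02; 0x9E ⊕ 0x02 = 0x9C.
P2: T = 0x36, S = E(K, T) = 0x0E; 0x49 ⊕ 0x0E = 0x47.
P3: T = 0x37, S = E(K, T) = 0x0A; 0x5E ⊕ 0x0A = 0x54.
P4: T = 0x38, S = E(K, T) = 0x36; 0x1A ⊕ 0x36 = 0x2C.

P1 = 0x9C, P2 = 0x47, P3 = 0x54, P4 = 0x2C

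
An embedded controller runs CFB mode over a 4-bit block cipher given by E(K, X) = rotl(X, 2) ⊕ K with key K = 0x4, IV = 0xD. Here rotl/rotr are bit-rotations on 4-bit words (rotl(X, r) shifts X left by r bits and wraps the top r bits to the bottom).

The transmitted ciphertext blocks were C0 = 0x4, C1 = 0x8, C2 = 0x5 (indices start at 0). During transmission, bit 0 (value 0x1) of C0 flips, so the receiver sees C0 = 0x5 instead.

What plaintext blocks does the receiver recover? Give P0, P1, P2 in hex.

P0 = 0x6, P1 = 0x9, P2 = 0x3

CFB decryption: P_i = C_i ⊕ E(K, C_{i−1}), with C_{−1} = IV.
Only C0 changed, to 0x5. In CFB, a change in C_i flips the same bit in P_i and garbles P_{i+1}. Decrypting the received ciphertext:
P0: E(K, 0xD) = 0x3; 0x5 ⊕ 0x3 = 0x6.
P1: E(K, 0x5) = 0x1; 0x8 ⊕ 0x1 = 0x9.
P2: E(K, 0x8) = 0x6; 0x5 ⊕ 0x6 = 0x3.
Blocks that differ from the original plaintext: P0, P1.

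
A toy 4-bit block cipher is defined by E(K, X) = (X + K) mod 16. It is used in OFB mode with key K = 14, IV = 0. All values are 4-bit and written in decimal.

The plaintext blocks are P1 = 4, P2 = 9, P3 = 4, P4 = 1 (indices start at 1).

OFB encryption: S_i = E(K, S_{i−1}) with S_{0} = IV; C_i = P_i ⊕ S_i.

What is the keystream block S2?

12

C1: S = E(K, 0) = 14; 4 ⊕ 14 = 10.
C2: S = E(K, 14) = 12; 9 ⊕ 12 = 5.
So S2 = 12.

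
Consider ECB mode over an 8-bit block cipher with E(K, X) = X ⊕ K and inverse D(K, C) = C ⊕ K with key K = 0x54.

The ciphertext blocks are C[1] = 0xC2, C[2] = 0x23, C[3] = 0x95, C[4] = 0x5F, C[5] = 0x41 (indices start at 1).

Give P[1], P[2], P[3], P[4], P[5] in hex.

ECB decryption: P_i = D(K, C_i).
P[1]: D(K, 0xC2) = 0x96.
P[2]: D(K, 0x23) = 0x77.
P[3]: D(K, 0x95) = 0xC1.
P[4]: D(K, 0x5F) = 0x0B.
P[5]: D(K, 0x41) = 0x15.

P[1] = 0x96, P[2] = 0x77, P[3] = 0xC1, P[4] = 0x0B, P[5] = 0x15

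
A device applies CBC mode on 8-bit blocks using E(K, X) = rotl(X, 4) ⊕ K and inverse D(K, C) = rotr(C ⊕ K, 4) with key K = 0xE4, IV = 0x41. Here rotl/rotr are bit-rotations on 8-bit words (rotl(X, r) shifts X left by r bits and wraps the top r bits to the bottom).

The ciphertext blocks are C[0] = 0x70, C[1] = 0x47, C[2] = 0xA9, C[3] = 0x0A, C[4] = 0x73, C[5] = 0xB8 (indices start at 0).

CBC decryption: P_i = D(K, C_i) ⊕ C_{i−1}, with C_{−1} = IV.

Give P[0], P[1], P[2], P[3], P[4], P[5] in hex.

P[0]: D(K, 0x70) = 0x49; 0x49 ⊕ 0x41 = 0x08.
P[1]: D(K, 0x47) = 0x3A; 0x3A ⊕ 0x70 = 0x4A.
P[2]: D(K, 0xA9) = 0xD4; 0xD4 ⊕ 0x47 = 0x93.
P[3]: D(K, 0x0A) = 0xEE; 0xEE ⊕ 0xA9 = 0x47.
P[4]: D(K, 0x73) = 0x79; 0x79 ⊕ 0x0A = 0x73.
P[5]: D(K, 0xB8) = 0xC5; 0xC5 ⊕ 0x73 = 0xB6.

P[0] = 0x08, P[1] = 0x4A, P[2] = 0x93, P[3] = 0x47, P[4] = 0x73, P[5] = 0xB6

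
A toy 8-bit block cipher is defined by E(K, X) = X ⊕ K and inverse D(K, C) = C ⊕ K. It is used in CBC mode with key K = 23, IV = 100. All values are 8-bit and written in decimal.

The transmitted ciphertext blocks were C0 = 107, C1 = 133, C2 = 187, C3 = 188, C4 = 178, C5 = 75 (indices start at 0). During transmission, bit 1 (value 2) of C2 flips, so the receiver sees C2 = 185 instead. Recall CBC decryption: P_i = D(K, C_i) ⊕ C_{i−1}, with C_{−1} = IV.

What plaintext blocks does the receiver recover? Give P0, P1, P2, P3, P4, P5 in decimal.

P0 = 24, P1 = 249, P2 = 43, P3 = 18, P4 = 25, P5 = 238

Only C2 changed, to 185. In CBC, a change in C_i garbles P_i and flips the same bit in P_{i+1}. Decrypting the received ciphertext:
P0: D(K, 107) = 124; 124 ⊕ 100 = 24.
P1: D(K, 133) = 146; 146 ⊕ 107 = 249.
P2: D(K, 185) = 174; 174 ⊕ 133 = 43.
P3: D(K, 188) = 171; 171 ⊕ 185 = 18.
P4: D(K, 178) = 165; 165 ⊕ 188 = 25.
P5: D(K, 75) = 92; 92 ⊕ 178 = 238.
Blocks that differ from the original plaintext: P2, P3.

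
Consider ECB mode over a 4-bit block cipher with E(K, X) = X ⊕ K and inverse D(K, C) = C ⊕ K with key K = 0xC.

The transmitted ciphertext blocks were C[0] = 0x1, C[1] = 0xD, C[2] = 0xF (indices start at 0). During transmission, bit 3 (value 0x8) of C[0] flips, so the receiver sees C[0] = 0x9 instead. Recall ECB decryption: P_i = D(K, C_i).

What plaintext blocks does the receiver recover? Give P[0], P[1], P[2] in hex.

Only C[0] changed, to 0x9. In ECB, a change in C_i affects only P_i. Decrypting the received ciphertext:
P[0]: D(K, 0x9) = 0x5.
P[1]: D(K, 0xD) = 0x1.
P[2]: D(K, 0xF) = 0x3.
Blocks that differ from the original plaintext: P[0].

P[0] = 0x5, P[1] = 0x1, P[2] = 0x3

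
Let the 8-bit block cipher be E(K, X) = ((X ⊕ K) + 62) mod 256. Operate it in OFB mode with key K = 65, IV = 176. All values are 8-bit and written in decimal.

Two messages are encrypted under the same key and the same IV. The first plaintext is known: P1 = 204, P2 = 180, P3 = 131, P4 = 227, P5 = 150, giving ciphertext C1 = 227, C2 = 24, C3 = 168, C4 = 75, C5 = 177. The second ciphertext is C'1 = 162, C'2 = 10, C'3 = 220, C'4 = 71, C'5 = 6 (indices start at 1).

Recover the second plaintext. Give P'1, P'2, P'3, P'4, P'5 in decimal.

In OFB with a reused IV, both messages share the same keystream S_i, so C_i ⊕ C'_i = P_i ⊕ P'_i and thus P'_i = P_i ⊕ C_i ⊕ C'_i.
P'1: 204 ⊕ 227 ⊕ 162 = 141.
P'2: 180 ⊕ 24 ⊕ 10 = 166.
P'3: 131 ⊕ 168 ⊕ 220 = 247.
P'4: 227 ⊕ 75 ⊕ 71 = 239.
P'5: 150 ⊕ 177 ⊕ 6 = 33.

P'1 = 141, P'2 = 166, P'3 = 247, P'4 = 239, P'5 = 33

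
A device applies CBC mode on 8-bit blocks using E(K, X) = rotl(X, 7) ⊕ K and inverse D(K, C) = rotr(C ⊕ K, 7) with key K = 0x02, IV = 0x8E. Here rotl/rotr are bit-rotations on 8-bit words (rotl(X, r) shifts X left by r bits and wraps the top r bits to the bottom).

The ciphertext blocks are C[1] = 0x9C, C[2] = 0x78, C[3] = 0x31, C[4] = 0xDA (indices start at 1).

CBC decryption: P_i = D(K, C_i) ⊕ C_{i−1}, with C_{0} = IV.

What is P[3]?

P[3]: D(K, 0x31) = 0x66; 0x66 ⊕ 0x78 = 0x1E.

P[3] = 0x1E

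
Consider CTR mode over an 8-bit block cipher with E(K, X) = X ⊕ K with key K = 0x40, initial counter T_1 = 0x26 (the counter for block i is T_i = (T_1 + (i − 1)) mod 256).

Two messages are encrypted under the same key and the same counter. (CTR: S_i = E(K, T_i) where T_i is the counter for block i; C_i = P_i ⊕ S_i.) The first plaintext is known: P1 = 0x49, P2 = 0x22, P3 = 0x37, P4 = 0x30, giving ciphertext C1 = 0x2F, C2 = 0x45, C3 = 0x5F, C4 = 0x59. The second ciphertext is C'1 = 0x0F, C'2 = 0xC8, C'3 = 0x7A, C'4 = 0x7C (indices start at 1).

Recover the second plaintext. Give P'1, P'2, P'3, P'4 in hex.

P'1 = 0x69, P'2 = 0xAF, P'3 = 0x12, P'4 = 0x15

In CTR with a reused counter, both messages share the same keystream S_i, so C_i ⊕ C'_i = P_i ⊕ P'_i and thus P'_i = P_i ⊕ C_i ⊕ C'_i.
P'1: 0x49 ⊕ 0x2F ⊕ 0x0F = 0x69.
P'2: 0x22 ⊕ 0x45 ⊕ 0xC8 = 0xAF.
P'3: 0x37 ⊕ 0x5F ⊕ 0x7A = 0x12.
P'4: 0x30 ⊕ 0x59 ⊕ 0x7C = 0x15.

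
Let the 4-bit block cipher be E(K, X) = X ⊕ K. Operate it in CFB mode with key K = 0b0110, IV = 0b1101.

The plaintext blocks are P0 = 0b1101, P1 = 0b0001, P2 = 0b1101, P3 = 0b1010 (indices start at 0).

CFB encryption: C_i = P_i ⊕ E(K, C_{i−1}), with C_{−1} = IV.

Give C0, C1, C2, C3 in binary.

C0 = 0b0110, C1 = 0b0001, C2 = 0b1010, C3 = 0b0110

C0: E(K, 0b1101) = 0b1011; 0b1101 ⊕ 0b1011 = 0b0110.
C1: E(K, 0b0110) = 0b0000; 0b0001 ⊕ 0b0000 = 0b0001.
C2: E(K, 0b0001) = 0b0111; 0b1101 ⊕ 0b0111 = 0b1010.
C3: E(K, 0b1010) = 0b1100; 0b1010 ⊕ 0b1100 = 0b0110.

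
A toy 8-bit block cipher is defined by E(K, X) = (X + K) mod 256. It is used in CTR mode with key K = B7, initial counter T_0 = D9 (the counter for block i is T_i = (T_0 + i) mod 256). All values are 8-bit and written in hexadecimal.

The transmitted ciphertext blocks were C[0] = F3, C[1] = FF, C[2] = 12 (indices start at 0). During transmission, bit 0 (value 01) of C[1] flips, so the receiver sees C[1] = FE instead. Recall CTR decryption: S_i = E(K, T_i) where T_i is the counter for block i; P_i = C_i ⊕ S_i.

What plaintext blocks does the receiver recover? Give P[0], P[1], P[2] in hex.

P[0] = 63, P[1] = 6F, P[2] = 80

Only C[1] changed, to FE. In CTR, a change in C_i flips the same bit in P_i only; the keystream is unaffected. Decrypting the received ciphertext:
P[0]: T = D9, S = E(K, T) = 90; F3 ⊕ 90 = 63.
P[1]: T = DA, S = E(K, T) = 91; FE ⊕ 91 = 6F.
P[2]: T = DB, S = E(K, T) = 92; 12 ⊕ 92 = 80.
Blocks that differ from the original plaintext: P[1].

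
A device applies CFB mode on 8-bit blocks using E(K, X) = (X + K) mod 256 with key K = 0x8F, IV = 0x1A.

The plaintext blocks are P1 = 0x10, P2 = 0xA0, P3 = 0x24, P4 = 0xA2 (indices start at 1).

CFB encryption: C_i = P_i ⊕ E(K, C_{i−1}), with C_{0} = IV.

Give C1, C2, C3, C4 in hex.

C1 = 0xB9, C2 = 0xE8, C3 = 0x53, C4 = 0x40

C1: E(K, 0x1A) = 0xA9; 0x10 ⊕ 0xA9 = 0xB9.
C2: E(K, 0xB9) = 0x48; 0xA0 ⊕ 0x48 = 0xE8.
C3: E(K, 0xE8) = 0x77; 0x24 ⊕ 0x77 = 0x53.
C4: E(K, 0x53) = 0xE2; 0xA2 ⊕ 0xE2 = 0x40.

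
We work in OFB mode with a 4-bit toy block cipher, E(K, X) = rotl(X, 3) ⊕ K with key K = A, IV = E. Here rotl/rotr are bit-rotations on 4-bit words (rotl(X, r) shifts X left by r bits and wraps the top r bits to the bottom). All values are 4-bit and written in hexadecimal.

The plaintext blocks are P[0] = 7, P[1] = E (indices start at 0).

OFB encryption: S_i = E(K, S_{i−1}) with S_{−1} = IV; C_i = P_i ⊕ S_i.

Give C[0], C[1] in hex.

C[0] = A, C[1] = A

C[0]: S = E(K, E) = D; 7 ⊕ D = A.
C[1]: S = E(K, D) = 4; E ⊕ 4 = A.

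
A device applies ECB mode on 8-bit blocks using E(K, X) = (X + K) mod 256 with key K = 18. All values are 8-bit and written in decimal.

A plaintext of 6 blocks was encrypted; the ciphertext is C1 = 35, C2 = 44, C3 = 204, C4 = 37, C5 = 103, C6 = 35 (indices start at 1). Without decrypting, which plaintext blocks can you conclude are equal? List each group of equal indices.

ECB encrypts each block independently with the same key, so equal ciphertext blocks imply equal plaintext blocks.
C1 = C6 = 35, so P1 = P6.

P1 = P6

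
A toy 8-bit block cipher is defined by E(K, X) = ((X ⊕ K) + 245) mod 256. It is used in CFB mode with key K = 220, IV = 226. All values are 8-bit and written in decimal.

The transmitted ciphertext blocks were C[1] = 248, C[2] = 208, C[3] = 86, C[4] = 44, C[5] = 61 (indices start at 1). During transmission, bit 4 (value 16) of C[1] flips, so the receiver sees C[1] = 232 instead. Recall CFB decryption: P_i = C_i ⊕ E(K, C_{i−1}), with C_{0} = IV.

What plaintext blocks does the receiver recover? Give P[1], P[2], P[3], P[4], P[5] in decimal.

P[1] = 219, P[2] = 249, P[3] = 87, P[4] = 83, P[5] = 216

Only C[1] changed, to 232. In CFB, a change in C_i flips the same bit in P_i and garbles P_{i+1}. Decrypting the received ciphertext:
P[1]: E(K, 226) = 51; 232 ⊕ 51 = 219.
P[2]: E(K, 232) = 41; 208 ⊕ 41 = 249.
P[3]: E(K, 208) = 1; 86 ⊕ 1 = 87.
P[4]: E(K, 86) = 127; 44 ⊕ 127 = 83.
P[5]: E(K, 44) = 229; 61 ⊕ 229 = 216.
Blocks that differ from the original plaintext: P[1], P[2].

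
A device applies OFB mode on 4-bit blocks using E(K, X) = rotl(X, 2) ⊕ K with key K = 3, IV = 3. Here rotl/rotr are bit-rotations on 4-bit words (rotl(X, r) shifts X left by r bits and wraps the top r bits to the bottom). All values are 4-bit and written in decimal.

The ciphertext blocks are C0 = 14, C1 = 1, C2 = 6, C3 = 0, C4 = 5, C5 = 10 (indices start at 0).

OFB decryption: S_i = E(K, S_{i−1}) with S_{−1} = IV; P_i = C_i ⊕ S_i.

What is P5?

P5 = 6

P0: S = E(K, 3) = 15; 14 ⊕ 15 = 1.
P1: S = E(K, 15) = 12; 1 ⊕ 12 = 13.
P2: S = E(K, 12) = 0; 6 ⊕ 0 = 6.
P3: S = E(K, 0) = 3; 0 ⊕ 3 = 3.
P4: S = E(K, 3) = 15; 5 ⊕ 15 = 10.
P5: S = E(K, 15) = 12; 10 ⊕ 12 = 6.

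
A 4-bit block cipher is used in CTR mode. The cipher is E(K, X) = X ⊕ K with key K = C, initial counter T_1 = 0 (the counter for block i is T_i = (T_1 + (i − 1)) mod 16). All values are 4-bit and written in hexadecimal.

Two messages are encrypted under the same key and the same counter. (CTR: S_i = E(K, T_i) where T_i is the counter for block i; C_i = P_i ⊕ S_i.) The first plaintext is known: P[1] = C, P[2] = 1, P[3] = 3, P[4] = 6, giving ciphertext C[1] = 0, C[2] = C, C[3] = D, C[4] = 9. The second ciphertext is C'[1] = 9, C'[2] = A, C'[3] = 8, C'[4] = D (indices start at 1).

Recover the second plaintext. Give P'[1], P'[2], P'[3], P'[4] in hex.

In CTR with a reused counter, both messages share the same keystream S_i, so C_i ⊕ C'_i = P_i ⊕ P'_i and thus P'_i = P_i ⊕ C_i ⊕ C'_i.
P'[1]: C ⊕ 0 ⊕ 9 = 5.
P'[2]: 1 ⊕ C ⊕ A = 7.
P'[3]: 3 ⊕ D ⊕ 8 = 6.
P'[4]: 6 ⊕ 9 ⊕ D = 2.

P'[1] = 5, P'[2] = 7, P'[3] = 6, P'[4] = 2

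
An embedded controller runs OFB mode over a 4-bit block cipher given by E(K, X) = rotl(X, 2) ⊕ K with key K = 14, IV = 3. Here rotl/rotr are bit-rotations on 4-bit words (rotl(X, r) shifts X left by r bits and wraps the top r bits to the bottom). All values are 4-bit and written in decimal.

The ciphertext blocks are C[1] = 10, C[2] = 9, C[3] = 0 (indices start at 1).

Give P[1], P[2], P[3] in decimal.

P[1] = 8, P[2] = 15, P[3] = 7

OFB decryption: S_i = E(K, S_{i−1}) with S_{0} = IV; P_i = C_i ⊕ S_i.
P[1]: S = E(K, 3) = 2; 10 ⊕ 2 = 8.
P[2]: S = E(K, 2) = 6; 9 ⊕ 6 = 15.
P[3]: S = E(K, 6) = 7; 0 ⊕ 7 = 7.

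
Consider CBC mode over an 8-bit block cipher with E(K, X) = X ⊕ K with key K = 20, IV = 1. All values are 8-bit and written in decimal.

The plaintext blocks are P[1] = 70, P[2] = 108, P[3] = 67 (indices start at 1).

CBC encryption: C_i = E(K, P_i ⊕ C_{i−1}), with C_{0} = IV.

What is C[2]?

C[2] = 43

C[1]: P[1] ⊕ 1 = 71; E(K, 71) = 83.
C[2]: P[2] ⊕ 83 = 63; E(K, 63) = 43.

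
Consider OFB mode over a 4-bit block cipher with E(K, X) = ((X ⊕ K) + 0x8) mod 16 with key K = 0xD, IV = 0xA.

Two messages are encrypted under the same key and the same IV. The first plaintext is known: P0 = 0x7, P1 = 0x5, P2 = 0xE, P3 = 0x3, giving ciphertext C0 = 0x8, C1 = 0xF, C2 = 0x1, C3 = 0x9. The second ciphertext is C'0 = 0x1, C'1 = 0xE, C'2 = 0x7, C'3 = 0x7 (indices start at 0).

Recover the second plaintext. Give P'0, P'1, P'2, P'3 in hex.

P'0 = 0xE, P'1 = 0x4, P'2 = 0x8, P'3 = 0xD

In OFB with a reused IV, both messages share the same keystream S_i, so C_i ⊕ C'_i = P_i ⊕ P'_i and thus P'_i = P_i ⊕ C_i ⊕ C'_i.
P'0: 0x7 ⊕ 0x8 ⊕ 0x1 = 0xE.
P'1: 0x5 ⊕ 0xF ⊕ 0xE = 0x4.
P'2: 0xE ⊕ 0x1 ⊕ 0x7 = 0x8.
P'3: 0x3 ⊕ 0x9 ⊕ 0x7 = 0xD.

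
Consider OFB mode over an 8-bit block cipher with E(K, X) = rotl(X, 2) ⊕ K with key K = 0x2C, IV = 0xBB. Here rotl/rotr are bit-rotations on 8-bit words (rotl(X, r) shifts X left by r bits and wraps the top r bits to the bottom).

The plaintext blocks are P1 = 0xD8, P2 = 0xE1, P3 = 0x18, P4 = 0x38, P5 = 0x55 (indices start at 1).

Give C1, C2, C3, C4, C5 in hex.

OFB encryption: S_i = E(K, S_{i−1}) with S_{0} = IV; C_i = P_i ⊕ S_i.
C1: S = E(K, 0xBB) = 0xC2; 0xD8 ⊕ 0xC2 = 0x1A.
C2: S = E(K, 0xC2) = 0x27; 0xE1 ⊕ 0x27 = 0xC6.
C3: S = E(K, 0x27) = 0xB0; 0x18 ⊕ 0xB0 = 0xA8.
C4: S = E(K, 0xB0) = 0xEE; 0x38 ⊕ 0xEE = 0xD6.
C5: S = E(K, 0xEE) = 0x97; 0x55 ⊕ 0x97 = 0xC2.

C1 = 0x1A, C2 = 0xC6, C3 = 0xA8, C4 = 0xD6, C5 = 0xC2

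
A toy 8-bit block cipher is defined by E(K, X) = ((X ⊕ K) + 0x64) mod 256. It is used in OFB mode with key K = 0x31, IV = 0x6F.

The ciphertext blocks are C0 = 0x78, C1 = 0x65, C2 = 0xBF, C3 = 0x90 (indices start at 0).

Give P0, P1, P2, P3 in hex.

P0 = 0xBA, P1 = 0x32, P2 = 0x75, P3 = 0xCF

OFB decryption: S_i = E(K, S_{i−1}) with S_{−1} = IV; P_i = C_i ⊕ S_i.
P0: S = E(K, 0x6F) = 0xC2; 0x78 ⊕ 0xC2 = 0xBA.
P1: S = E(K, 0xC2) = 0x57; 0x65 ⊕ 0x57 = 0x32.
P2: S = E(K, 0x57) = 0xCA; 0xBF ⊕ 0xCA = 0x75.
P3: S = E(K, 0xCA) = 0x5F; 0x90 ⊕ 0x5F = 0xCF.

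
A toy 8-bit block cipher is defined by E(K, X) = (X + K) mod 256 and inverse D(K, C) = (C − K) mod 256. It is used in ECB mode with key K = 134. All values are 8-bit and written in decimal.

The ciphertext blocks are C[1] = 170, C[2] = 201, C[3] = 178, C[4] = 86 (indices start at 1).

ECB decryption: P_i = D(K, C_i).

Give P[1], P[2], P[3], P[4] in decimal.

P[1] = 36, P[2] = 67, P[3] = 44, P[4] = 208

P[1]: D(K, 170) = 36.
P[2]: D(K, 201) = 67.
P[3]: D(K, 178) = 44.
P[4]: D(K, 86) = 208.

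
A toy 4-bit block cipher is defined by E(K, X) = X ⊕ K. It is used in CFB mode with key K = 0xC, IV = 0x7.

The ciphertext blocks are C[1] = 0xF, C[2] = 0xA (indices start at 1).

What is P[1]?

P[1] = 0x4

CFB decryption: P_i = C_i ⊕ E(K, C_{i−1}), with C_{0} = IV.
P[1]: E(K, 0x7) = 0xB; 0xF ⊕ 0xB = 0x4.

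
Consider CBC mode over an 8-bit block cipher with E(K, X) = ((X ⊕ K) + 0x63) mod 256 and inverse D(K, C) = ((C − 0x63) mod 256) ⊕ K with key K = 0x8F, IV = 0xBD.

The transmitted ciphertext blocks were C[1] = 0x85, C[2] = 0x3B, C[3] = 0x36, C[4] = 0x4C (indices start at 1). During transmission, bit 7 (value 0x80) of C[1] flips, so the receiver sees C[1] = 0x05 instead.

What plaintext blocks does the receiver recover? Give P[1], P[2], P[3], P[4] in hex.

P[1] = 0x90, P[2] = 0x52, P[3] = 0x67, P[4] = 0x50

CBC decryption: P_i = D(K, C_i) ⊕ C_{i−1}, with C_{0} = IV.
Only C[1] changed, to 0x05. In CBC, a change in C_i garbles P_i and flips the same bit in P_{i+1}. Decrypting the received ciphertext:
P[1]: D(K, 0x05) = 0x2D; 0x2D ⊕ 0xBD = 0x90.
P[2]: D(K, 0x3B) = 0x57; 0x57 ⊕ 0x05 = 0x52.
P[3]: D(K, 0x36) = 0x5C; 0x5C ⊕ 0x3B = 0x67.
P[4]: D(K, 0x4C) = 0x66; 0x66 ⊕ 0x36 = 0x50.
Blocks that differ from the original plaintext: P[1], P[2].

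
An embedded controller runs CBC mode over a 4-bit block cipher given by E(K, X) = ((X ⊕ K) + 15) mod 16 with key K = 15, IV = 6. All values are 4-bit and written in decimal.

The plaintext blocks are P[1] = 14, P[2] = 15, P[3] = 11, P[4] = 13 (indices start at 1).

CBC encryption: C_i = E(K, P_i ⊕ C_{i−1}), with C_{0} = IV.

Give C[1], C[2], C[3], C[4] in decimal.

C[1] = 6, C[2] = 5, C[3] = 0, C[4] = 1

C[1]: P[1] ⊕ 6 = 8; E(K, 8) = 6.
C[2]: P[2] ⊕ 6 = 9; E(K, 9) = 5.
C[3]: P[3] ⊕ 5 = 14; E(K, 14) = 0.
C[4]: P[4] ⊕ 0 = 13; E(K, 13) = 1.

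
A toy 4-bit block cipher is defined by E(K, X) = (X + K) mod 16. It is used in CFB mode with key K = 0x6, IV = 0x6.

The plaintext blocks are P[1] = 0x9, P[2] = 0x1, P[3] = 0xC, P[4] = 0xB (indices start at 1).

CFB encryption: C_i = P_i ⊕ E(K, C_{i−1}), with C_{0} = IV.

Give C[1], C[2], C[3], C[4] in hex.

C[1] = 0x5, C[2] = 0xA, C[3] = 0xC, C[4] = 0x9

C[1]: E(K, 0x6) = 0xC; 0x9 ⊕ 0xC = 0x5.
C[2]: E(K, 0x5) = 0xB; 0x1 ⊕ 0xB = 0xA.
C[3]: E(K, 0xA) = 0x0; 0xC ⊕ 0x0 = 0xC.
C[4]: E(K, 0xC) = 0x2; 0xB ⊕ 0x2 = 0x9.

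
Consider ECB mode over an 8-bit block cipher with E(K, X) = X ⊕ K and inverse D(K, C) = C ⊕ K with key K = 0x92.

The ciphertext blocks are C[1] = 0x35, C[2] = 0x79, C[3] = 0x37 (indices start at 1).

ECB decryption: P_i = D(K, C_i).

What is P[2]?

P[2]: D(K, 0x79) = 0xEB.

P[2] = 0xEB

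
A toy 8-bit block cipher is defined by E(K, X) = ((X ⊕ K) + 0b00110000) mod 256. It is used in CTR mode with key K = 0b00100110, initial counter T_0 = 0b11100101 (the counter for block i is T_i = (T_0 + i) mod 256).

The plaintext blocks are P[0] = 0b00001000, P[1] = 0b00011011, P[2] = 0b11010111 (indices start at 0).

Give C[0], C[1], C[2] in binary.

CTR encryption: S_i = E(K, T_i) where T_i is the counter for block i; C_i = P_i ⊕ S_i.
C[0]: T = 0b11100101, S = E(K, T) = 0b11110011; 0b00001000 ⊕ 0b11110011 = 0b11111011.
C[1]: T = 0b11100110, S = E(K, T) = 0b11110000; 0b00011011 ⊕ 0b11110000 = 0b11101011.
C[2]: T = 0b11100111, S = E(K, T) = 0b11110001; 0b11010111 ⊕ 0b11110001 = 0b00100110.

C[0] = 0b11111011, C[1] = 0b11101011, C[2] = 0b00100110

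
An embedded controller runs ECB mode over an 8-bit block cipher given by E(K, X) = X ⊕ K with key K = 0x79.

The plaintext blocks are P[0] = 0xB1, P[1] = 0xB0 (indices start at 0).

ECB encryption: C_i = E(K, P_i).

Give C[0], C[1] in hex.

C[0]: E(K, 0xB1) = 0xC8.
C[1]: E(K, 0xB0) = 0xC9.

C[0] = 0xC8, C[1] = 0xC9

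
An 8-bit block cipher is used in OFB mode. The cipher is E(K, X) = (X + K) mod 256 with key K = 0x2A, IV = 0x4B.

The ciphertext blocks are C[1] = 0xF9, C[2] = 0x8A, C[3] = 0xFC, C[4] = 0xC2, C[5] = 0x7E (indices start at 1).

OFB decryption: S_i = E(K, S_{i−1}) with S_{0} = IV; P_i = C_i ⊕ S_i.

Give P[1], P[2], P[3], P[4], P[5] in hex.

P[1] = 0x8C, P[2] = 0x15, P[3] = 0x35, P[4] = 0x31, P[5] = 0x63

P[1]: S = E(K, 0x4B) = 0x75; 0xF9 ⊕ 0x75 = 0x8C.
P[2]: S = E(K, 0x75) = 0x9F; 0x8A ⊕ 0x9F = 0x15.
P[3]: S = E(K, 0x9F) = 0xC9; 0xFC ⊕ 0xC9 = 0x35.
P[4]: S = E(K, 0xC9) = 0xF3; 0xC2 ⊕ 0xF3 = 0x31.
P[5]: S = E(K, 0xF3) = 0x1D; 0x7E ⊕ 0x1D = 0x63.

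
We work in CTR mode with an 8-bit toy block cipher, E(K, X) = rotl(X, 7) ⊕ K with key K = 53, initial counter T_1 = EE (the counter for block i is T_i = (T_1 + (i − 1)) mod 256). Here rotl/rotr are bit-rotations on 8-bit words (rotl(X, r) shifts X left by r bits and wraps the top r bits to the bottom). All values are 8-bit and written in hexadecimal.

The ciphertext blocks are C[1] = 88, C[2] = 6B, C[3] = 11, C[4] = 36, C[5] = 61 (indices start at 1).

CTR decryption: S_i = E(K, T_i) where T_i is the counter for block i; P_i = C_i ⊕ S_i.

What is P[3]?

P[3]: T = F0, S = E(K, T) = 2B; 11 ⊕ 2B = 3A.

P[3] = 3A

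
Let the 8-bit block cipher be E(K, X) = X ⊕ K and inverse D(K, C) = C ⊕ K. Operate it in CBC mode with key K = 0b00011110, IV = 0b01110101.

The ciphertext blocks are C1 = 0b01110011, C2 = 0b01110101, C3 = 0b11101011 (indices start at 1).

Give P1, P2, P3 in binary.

P1 = 0b00011000, P2 = 0b00011000, P3 = 0b10000000

CBC decryption: P_i = D(K, C_i) ⊕ C_{i−1}, with C_{0} = IV.
P1: D(K, 0b01110011) = 0b01101101; 0b01101101 ⊕ 0b01110101 = 0b00011000.
P2: D(K, 0b01110101) = 0b01101011; 0b01101011 ⊕ 0b01110011 = 0b00011000.
P3: D(K, 0b11101011) = 0b11110101; 0b11110101 ⊕ 0b01110101 = 0b10000000.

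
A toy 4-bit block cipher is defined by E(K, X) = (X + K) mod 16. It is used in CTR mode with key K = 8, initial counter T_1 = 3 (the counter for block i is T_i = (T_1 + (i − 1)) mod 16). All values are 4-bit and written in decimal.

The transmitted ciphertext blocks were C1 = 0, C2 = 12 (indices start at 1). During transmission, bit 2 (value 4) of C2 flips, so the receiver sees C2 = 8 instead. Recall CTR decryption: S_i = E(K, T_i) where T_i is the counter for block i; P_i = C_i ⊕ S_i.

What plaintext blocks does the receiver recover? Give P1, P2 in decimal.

Only C2 changed, to 8. In CTR, a change in C_i flips the same bit in P_i only; the keystream is unaffected. Decrypting the received ciphertext:
P1: T = 3, S = E(K, T) = 11; 0 ⊕ 11 = 11.
P2: T = 4, S = E(K, T) = 12; 8 ⊕ 12 = 4.
Blocks that differ from the original plaintext: P2.

P1 = 11, P2 = 4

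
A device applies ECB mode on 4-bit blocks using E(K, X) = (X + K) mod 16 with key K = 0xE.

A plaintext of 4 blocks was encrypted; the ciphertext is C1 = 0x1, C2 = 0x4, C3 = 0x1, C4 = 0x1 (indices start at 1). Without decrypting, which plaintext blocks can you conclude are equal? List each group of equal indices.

P1 = P3 = P4

ECB encrypts each block independently with the same key, so equal ciphertext blocks imply equal plaintext blocks.
C1 = C3 = C4 = 0x1, so P1 = P3 = P4.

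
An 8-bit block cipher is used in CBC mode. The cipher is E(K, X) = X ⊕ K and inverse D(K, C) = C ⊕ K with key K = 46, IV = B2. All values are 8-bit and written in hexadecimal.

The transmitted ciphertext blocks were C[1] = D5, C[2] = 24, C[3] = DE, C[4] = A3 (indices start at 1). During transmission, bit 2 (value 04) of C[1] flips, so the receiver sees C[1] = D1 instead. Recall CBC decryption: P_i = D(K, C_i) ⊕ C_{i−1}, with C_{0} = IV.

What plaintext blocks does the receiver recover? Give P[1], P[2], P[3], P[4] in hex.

P[1] = 25, P[2] = B3, P[3] = BC, P[4] = 3B

Only C[1] changed, to D1. In CBC, a change in C_i garbles P_i and flips the same bit in P_{i+1}. Decrypting the received ciphertext:
P[1]: D(K, D1) = 97; 97 ⊕ B2 = 25.
P[2]: D(K, 24) = 62; 62 ⊕ D1 = B3.
P[3]: D(K, DE) = 98; 98 ⊕ 24 = BC.
P[4]: D(K, A3) = E5; E5 ⊕ DE = 3B.
Blocks that differ from the original plaintext: P[1], P[2].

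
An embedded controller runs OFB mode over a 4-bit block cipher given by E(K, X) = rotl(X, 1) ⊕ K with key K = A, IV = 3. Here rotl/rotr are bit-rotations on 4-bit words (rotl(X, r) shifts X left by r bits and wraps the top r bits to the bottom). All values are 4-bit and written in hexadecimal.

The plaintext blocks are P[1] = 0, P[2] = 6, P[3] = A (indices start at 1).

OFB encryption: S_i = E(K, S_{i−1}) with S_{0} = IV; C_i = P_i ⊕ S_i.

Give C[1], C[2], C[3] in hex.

C[1] = C, C[2] = 5, C[3] = 6

C[1]: S = E(K, 3) = C; 0 ⊕ C = C.
C[2]: S = E(K, C) = 3; 6 ⊕ 3 = 5.
C[3]: S = E(K, 3) = C; A ⊕ C = 6.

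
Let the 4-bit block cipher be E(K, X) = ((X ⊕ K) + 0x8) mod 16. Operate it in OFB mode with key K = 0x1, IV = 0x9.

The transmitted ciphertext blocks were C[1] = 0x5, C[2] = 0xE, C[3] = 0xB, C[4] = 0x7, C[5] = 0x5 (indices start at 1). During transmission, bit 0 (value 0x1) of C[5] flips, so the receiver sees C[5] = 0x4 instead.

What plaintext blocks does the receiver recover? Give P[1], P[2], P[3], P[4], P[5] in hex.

OFB decryption: S_i = E(K, S_{i−1}) with S_{0} = IV; P_i = C_i ⊕ S_i.
Only C[5] changed, to 0x4. In OFB, a change in C_i flips the same bit in P_i only; the keystream is unaffected. Decrypting the received ciphertext:
P[1]: S = E(K, 0x9) = 0x0; 0x5 ⊕ 0x0 = 0x5.
P[2]: S = E(K, 0x0) = 0x9; 0xE ⊕ 0x9 = 0x7.
P[3]: S = E(K, 0x9) = 0x0; 0xB ⊕ 0x0 = 0xB.
P[4]: S = E(K, 0x0) = 0x9; 0x7 ⊕ 0x9 = 0xE.
P[5]: S = E(K, 0x9) = 0x0; 0x4 ⊕ 0x0 = 0x4.
Blocks that differ from the original plaintext: P[5].

P[1] = 0x5, P[2] = 0x7, P[3] = 0xB, P[4] = 0xE, P[5] = 0x4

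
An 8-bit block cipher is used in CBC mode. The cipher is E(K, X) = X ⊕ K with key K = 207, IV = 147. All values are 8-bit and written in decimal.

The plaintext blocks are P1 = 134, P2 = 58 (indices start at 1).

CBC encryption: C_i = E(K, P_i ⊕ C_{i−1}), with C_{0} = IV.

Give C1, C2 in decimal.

C1 = 218, C2 = 47

C1: P1 ⊕ 147 = 21; E(K, 21) = 218.
C2: P2 ⊕ 218 = 224; E(K, 224) = 47.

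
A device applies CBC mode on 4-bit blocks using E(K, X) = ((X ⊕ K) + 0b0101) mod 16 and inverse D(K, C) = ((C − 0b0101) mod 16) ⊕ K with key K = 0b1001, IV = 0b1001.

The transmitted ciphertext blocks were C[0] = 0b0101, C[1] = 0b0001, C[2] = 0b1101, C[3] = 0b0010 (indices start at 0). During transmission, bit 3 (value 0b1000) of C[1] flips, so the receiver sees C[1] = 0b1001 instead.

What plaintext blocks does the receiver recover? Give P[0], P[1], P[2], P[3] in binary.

CBC decryption: P_i = D(K, C_i) ⊕ C_{i−1}, with C_{−1} = IV.
Only C[1] changed, to 0b1001. In CBC, a change in C_i garbles P_i and flips the same bit in P_{i+1}. Decrypting the received ciphertext:
P[0]: D(K, 0b0101) = 0b1001; 0b1001 ⊕ 0b1001 = 0b0000.
P[1]: D(K, 0b1001) = 0b1101; 0b1101 ⊕ 0b0101 = 0b1000.
P[2]: D(K, 0b1101) = 0b0001; 0b0001 ⊕ 0b1001 = 0b1000.
P[3]: D(K, 0b0010) = 0b0100; 0b0100 ⊕ 0b1101 = 0b1001.
Blocks that differ from the original plaintext: P[1], P[2].

P[0] = 0b0000, P[1] = 0b1000, P[2] = 0b1000, P[3] = 0b1001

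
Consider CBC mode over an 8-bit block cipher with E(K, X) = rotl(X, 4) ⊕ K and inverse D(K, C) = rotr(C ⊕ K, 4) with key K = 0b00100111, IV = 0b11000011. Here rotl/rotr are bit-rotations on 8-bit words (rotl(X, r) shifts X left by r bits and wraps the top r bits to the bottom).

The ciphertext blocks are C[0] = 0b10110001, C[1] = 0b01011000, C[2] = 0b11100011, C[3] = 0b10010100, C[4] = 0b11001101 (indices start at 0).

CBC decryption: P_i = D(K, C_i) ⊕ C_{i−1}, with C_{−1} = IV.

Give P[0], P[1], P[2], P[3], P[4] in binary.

P[0]: D(K, 0b10110001) = 0b01101001; 0b01101001 ⊕ 0b11000011 = 0b10101010.
P[1]: D(K, 0b01011000) = 0b11110111; 0b11110111 ⊕ 0b10110001 = 0b01000110.
P[2]: D(K, 0b11100011) = 0b01001100; 0b01001100 ⊕ 0b01011000 = 0b00010100.
P[3]: D(K, 0b10010100) = 0b00111011; 0b00111011 ⊕ 0b11100011 = 0b11011000.
P[4]: D(K, 0b11001101) = 0b10101110; 0b10101110 ⊕ 0b10010100 = 0b00111010.

P[0] = 0b10101010, P[1] = 0b01000110, P[2] = 0b00010100, P[3] = 0b11011000, P[4] = 0b00111010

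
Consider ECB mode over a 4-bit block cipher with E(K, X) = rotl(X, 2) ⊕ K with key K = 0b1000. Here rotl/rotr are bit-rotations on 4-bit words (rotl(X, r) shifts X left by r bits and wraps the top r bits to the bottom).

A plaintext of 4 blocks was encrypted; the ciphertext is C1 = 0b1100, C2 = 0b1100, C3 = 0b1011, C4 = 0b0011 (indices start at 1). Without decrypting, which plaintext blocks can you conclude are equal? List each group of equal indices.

P1 = P2

ECB encrypts each block independently with the same key, so equal ciphertext blocks imply equal plaintext blocks.
C1 = C2 = 0b1100, so P1 = P2.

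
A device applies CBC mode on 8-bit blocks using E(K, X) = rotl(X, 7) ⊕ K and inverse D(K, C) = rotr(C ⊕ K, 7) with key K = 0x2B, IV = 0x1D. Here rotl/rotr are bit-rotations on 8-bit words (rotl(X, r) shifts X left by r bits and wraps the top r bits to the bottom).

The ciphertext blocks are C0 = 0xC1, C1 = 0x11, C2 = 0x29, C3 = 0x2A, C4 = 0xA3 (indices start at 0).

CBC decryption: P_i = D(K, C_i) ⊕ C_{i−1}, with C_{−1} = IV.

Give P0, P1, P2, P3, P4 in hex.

P0: D(K, 0xC1) = 0xD5; 0xD5 ⊕ 0x1D = 0xC8.
P1: D(K, 0x11) = 0x74; 0x74 ⊕ 0xC1 = 0xB5.
P2: D(K, 0x29) = 0x04; 0x04 ⊕ 0x11 = 0x15.
P3: D(K, 0x2A) = 0x02; 0x02 ⊕ 0x29 = 0x2B.
P4: D(K, 0xA3) = 0x11; 0x11 ⊕ 0x2A = 0x3B.

P0 = 0xC8, P1 = 0xB5, P2 = 0x15, P3 = 0x2B, P4 = 0x3B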